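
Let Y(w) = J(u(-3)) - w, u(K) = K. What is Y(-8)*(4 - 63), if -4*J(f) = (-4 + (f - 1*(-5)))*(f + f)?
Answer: -295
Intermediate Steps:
J(f) = -f*(1 + f)/2 (J(f) = -(-4 + (f - 1*(-5)))*(f + f)/4 = -(-4 + (f + 5))*2*f/4 = -(-4 + (5 + f))*2*f/4 = -(1 + f)*2*f/4 = -f*(1 + f)/2)
Y(w) = -3 - w (Y(w) = -½*(-3)*(1 - 3) - w = -½*(-3)*(-2) - w = -3 - w)
Y(-8)*(4 - 63) = (-3 - 1*(-8))*(4 - 63) = (-3 + 8)*(-59) = 5*(-59) = -295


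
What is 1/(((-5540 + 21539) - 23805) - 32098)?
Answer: -1/39904 ≈ -2.5060e-5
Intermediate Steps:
1/(((-5540 + 21539) - 23805) - 32098) = 1/((15999 - 23805) - 32098) = 1/(-7806 - 32098) = 1/(-39904) = -1/39904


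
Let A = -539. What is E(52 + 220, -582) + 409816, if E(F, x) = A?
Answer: 409277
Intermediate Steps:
E(F, x) = -539
E(52 + 220, -582) + 409816 = -539 + 409816 = 409277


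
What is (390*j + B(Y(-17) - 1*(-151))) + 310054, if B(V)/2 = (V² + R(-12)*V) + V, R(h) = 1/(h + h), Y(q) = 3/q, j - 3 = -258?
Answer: 222288875/867 ≈ 2.5639e+5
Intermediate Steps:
j = -255 (j = 3 - 258 = -255)
R(h) = 1/(2*h)
B(V) = 2*V² + 23*V/12 (B(V) = 2*((V² + ((½)/(-12))*V) + V) = 2*((V² + ((½)*(-1/12))*V) + V) = 2*((V² - V/24) + V) = 2*(V² + 23*V/24) = 2*V² + 23*V/12)
(390*j + B(Y(-17) - 1*(-151))) + 310054 = (390*(-255) + (3/(-17) - 1*(-151))*(23 + 24*(3/(-17) - 1*(-151)))/12) + 310054 = (-99450 + (3*(-1/17) + 151)*(23 + 24*(3*(-1/17) + 151))/12) + 310054 = (-99450 + (-3/17 + 151)*(23 + 24*(-3/17 + 151))/12) + 310054 = (-99450 + (1/12)*(2564/17)*(23 + 24*(2564/17))) + 310054 = (-99450 + (1/12)*(2564/17)*(23 + 61536/17)) + 310054 = (-99450 + (1/12)*(2564/17)*(61927/17)) + 310054 = (-99450 + 39695207/867) + 310054 = -46527943/867 + 310054 = 222288875/867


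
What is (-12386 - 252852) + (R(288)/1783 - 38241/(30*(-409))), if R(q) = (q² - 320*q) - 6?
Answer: -1934255147939/7292470 ≈ -2.6524e+5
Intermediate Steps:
R(q) = -6 + q² - 320*q
(-12386 - 252852) + (R(288)/1783 - 38241/(30*(-409))) = (-12386 - 252852) + ((-6 + 288² - 320*288)/1783 - 38241/(30*(-409))) = -265238 + ((-6 + 82944 - 92160)*(1/1783) - 38241/(-12270)) = -265238 + (-9222*1/1783 - 38241*(-1/12270)) = -265238 + (-9222/1783 + 12747/4090) = -265238 - 14990079/7292470 = -1934255147939/7292470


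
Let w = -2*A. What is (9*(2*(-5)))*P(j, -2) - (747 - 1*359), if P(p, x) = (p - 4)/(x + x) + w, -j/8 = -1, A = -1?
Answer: -478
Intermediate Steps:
j = 8 (j = -8*(-1) = 8)
w = 2 (w = -2*(-1) = 2)
P(p, x) = 2 + (-4 + p)/(2*x) (P(p, x) = (p - 4)/(x + x) + 2 = (-4 + p)/((2*x)) + 2 = (-4 + p)*(1/(2*x)) + 2 = (-4 + p)/(2*x) + 2 = 2 + (-4 + p)/(2*x))
(9*(2*(-5)))*P(j, -2) - (747 - 1*359) = (9*(2*(-5)))*((½)*(-4 + 8 + 4*(-2))/(-2)) - (747 - 1*359) = (9*(-10))*((½)*(-½)*(-4 + 8 - 8)) - (747 - 359) = -45*(-1)*(-4)/2 - 1*388 = -90*1 - 388 = -90 - 388 = -478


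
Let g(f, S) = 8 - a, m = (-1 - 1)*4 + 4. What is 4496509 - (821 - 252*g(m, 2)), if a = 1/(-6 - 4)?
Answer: 22488646/5 ≈ 4.4977e+6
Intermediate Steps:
m = -4 (m = -2*4 + 4 = -8 + 4 = -4)
a = -⅒ (a = 1/(-10) = -⅒ ≈ -0.10000)
g(f, S) = 81/10 (g(f, S) = 8 - 1*(-⅒) = 8 + ⅒ = 81/10)
4496509 - (821 - 252*g(m, 2)) = 4496509 - (821 - 252*81/10) = 4496509 - (821 - 10206/5) = 4496509 - 1*(-6101/5) = 4496509 + 6101/5 = 22488646/5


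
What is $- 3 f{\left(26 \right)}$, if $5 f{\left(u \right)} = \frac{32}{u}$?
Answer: $- \frac{48}{65} \approx -0.73846$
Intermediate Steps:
$f{\left(u \right)} = \frac{32}{5 u}$ ($f{\left(u \right)} = \frac{32 \frac{1}{u}}{5} = \frac{32}{5 u}$)
$- 3 f{\left(26 \right)} = - 3 \frac{32}{5 \cdot 26} = - 3 \cdot \frac{32}{5} \cdot \frac{1}{26} = \left(-3\right) \frac{16}{65} = - \frac{48}{65}$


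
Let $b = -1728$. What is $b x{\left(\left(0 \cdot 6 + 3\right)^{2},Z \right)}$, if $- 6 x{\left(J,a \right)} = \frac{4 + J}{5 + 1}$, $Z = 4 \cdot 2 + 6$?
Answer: $624$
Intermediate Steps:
$Z = 14$ ($Z = 8 + 6 = 14$)
$x{\left(J,a \right)} = - \frac{1}{9} - \frac{J}{36}$ ($x{\left(J,a \right)} = - \frac{\left(4 + J\right) \frac{1}{5 + 1}}{6} = - \frac{\left(4 + J\right) \frac{1}{6}}{6} = - \frac{\frac{2}{3} + \frac{J}{6}}{6} = - \frac{1}{9} - \frac{J}{36}$)
$b x{\left(\left(0 \cdot 6 + 3\right)^{2},Z \right)} = - 1728 \left(- \frac{1}{9} - \frac{\left(0 \cdot 6 + 3\right)^{2}}{36}\right) = - 1728 \left(- \frac{1}{9} - \frac{\left(0 + 3\right)^{2}}{36}\right) = - 1728 \left(- \frac{1}{9} - \frac{3^{2}}{36}\right) = - 1728 \left(- \frac{1}{9} - \frac{1}{4}\right) = \left(-1728\right) \left(- \frac{13}{36}\right) = 624$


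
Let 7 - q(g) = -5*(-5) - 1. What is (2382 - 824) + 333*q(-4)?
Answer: -4103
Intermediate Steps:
q(g) = -17 (q(g) = 7 - (-5*(-5) - 1) = 7 - (25 - 1) = 7 - 1*24 = 7 - 24 = -17)
(2382 - 824) + 333*q(-4) = (2382 - 824) + 333*(-17) = 1558 - 5661 = -4103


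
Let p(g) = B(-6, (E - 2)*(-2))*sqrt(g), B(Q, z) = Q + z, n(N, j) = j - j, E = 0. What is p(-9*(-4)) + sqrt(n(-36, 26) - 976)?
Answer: -12 + 4*I*sqrt(61) ≈ -12.0 + 31.241*I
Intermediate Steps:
n(N, j) = 0
p(g) = -2*sqrt(g) (p(g) = (-6 + (0 - 2)*(-2))*sqrt(g) = (-6 - 2*(-2))*sqrt(g) = (-6 + 4)*sqrt(g) = -2*sqrt(g))
p(-9*(-4)) + sqrt(n(-36, 26) - 976) = -2*sqrt(-9*(-4)) + sqrt(0 - 976) = -2*sqrt(36) + sqrt(-976) = -2*6 + 4*I*sqrt(61) = -12 + 4*I*sqrt(61)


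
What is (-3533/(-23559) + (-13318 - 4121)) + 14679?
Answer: -65019307/23559 ≈ -2759.9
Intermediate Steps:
(-3533/(-23559) + (-13318 - 4121)) + 14679 = (-3533*(-1/23559) - 17439) + 14679 = (3533/23559 - 17439) + 14679 = -410841868/23559 + 14679 = -65019307/23559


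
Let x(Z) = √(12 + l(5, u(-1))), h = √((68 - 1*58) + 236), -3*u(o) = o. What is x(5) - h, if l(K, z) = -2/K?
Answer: -√246 + √290/5 ≈ -12.279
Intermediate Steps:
u(o) = -o/3
h = √246 (h = √((68 - 58) + 236) = √(10 + 236) = √246 ≈ 15.684)
x(Z) = √290/5 (x(Z) = √(12 - 2/5) = √(12 - 2*⅕) = √(12 - ⅖) = √(58/5) = √290/5)
x(5) - h = √290/5 - √246 = -√246 + √290/5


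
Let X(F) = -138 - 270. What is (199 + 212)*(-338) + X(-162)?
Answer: -139326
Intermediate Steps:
X(F) = -408
(199 + 212)*(-338) + X(-162) = (199 + 212)*(-338) - 408 = 411*(-338) - 408 = -138918 - 408 = -139326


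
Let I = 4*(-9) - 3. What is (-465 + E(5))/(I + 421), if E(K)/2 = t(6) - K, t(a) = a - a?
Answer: -475/382 ≈ -1.2435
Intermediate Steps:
t(a) = 0
E(K) = -2*K (E(K) = 2*(0 - K) = 2*(-K) = -2*K)
I = -39 (I = -36 - 3 = -39)
(-465 + E(5))/(I + 421) = (-465 - 2*5)/(-39 + 421) = (-465 - 10)/382 = -475*1/382 = -475/382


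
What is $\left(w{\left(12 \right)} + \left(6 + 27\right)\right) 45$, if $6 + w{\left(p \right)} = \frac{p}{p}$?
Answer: $1260$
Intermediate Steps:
$w{\left(p \right)} = -5$ ($w{\left(p \right)} = -6 + \frac{p}{p} = -6 + 1 = -5$)
$\left(w{\left(12 \right)} + \left(6 + 27\right)\right) 45 = \left(-5 + \left(6 + 27\right)\right) 45 = \left(-5 + 33\right) 45 = 28 \cdot 45 = 1260$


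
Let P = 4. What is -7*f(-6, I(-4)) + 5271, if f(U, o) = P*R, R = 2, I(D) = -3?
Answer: 5215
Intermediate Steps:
f(U, o) = 8 (f(U, o) = 4*2 = 8)
-7*f(-6, I(-4)) + 5271 = -7*8 + 5271 = -56 + 5271 = 5215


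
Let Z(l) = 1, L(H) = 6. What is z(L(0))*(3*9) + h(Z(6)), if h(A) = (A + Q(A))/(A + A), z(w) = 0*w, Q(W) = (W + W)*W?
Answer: 3/2 ≈ 1.5000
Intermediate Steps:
Q(W) = 2*W² (Q(W) = (2*W)*W = 2*W²)
z(w) = 0
h(A) = (A + 2*A²)/(2*A) (h(A) = (A + 2*A²)/(A + A) = (A + 2*A²)/((2*A)) = (A + 2*A²)*(1/(2*A)) = (A + 2*A²)/(2*A))
z(L(0))*(3*9) + h(Z(6)) = 0*(3*9) + (½ + 1) = 0*27 + 3/2 = 0 + 3/2 = 3/2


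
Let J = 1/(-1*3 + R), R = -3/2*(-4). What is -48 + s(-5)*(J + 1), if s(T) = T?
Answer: -164/3 ≈ -54.667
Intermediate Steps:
R = 6 (R = -3*½*(-4) = -3/2*(-4) = 6)
J = ⅓ (J = 1/(-1*3 + 6) = 1/(-3 + 6) = 1/3 = ⅓ ≈ 0.33333)
-48 + s(-5)*(J + 1) = -48 - 5*(⅓ + 1) = -48 - 5*4/3 = -48 - 20/3 = -164/3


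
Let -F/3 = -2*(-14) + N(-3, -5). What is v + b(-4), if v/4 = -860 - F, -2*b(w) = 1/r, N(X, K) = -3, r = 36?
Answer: -226081/72 ≈ -3140.0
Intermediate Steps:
F = -75 (F = -3*(-2*(-14) - 3) = -3*(28 - 3) = -3*25 = -75)
b(w) = -1/72 (b(w) = -½/36 = -½*1/36 = -1/72)
v = -3140 (v = 4*(-860 - 1*(-75)) = 4*(-860 + 75) = 4*(-785) = -3140)
v + b(-4) = -3140 - 1/72 = -226081/72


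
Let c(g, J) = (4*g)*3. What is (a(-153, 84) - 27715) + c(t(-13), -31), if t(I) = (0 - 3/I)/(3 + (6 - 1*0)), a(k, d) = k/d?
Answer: -10088811/364 ≈ -27717.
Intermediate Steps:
t(I) = -1/(3*I) (t(I) = (-3/I)/(3 + (6 + 0)) = (-3/I)/(3 + 6) = -3/I/9 = -3/I*(⅑) = -1/(3*I))
c(g, J) = 12*g
(a(-153, 84) - 27715) + c(t(-13), -31) = (-153/84 - 27715) + 12*(-⅓/(-13)) = (-153*1/84 - 27715) + 12*(-⅓*(-1/13)) = (-51/28 - 27715) + 12*(1/39) = -776071/28 + 4/13 = -10088811/364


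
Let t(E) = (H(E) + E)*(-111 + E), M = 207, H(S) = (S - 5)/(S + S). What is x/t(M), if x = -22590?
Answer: -155871/137440 ≈ -1.1341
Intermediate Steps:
H(S) = (-5 + S)/(2*S) (H(S) = (-5 + S)/((2*S)) = (-5 + S)*(1/(2*S)) = (-5 + S)/(2*S))
t(E) = (-111 + E)*(E + (-5 + E)/(2*E)) (t(E) = ((-5 + E)/(2*E) + E)*(-111 + E) = (E + (-5 + E)/(2*E))*(-111 + E) = (-111 + E)*(E + (-5 + E)/(2*E)))
x/t(M) = -22590/(-58 + 207**2 - 221/2*207 + (555/2)/207) = -22590/(-58 + 42849 - 45747/2 + (555/2)*(1/207)) = -22590/(-58 + 42849 - 45747/2 + 185/138) = -22590/1374400/69 = -22590*69/1374400 = -155871/137440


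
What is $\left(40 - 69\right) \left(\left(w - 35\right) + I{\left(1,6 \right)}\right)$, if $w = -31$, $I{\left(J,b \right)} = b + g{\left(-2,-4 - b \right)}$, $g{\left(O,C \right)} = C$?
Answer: $2030$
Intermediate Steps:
$I{\left(J,b \right)} = -4$ ($I{\left(J,b \right)} = b - \left(4 + b\right) = -4$)
$\left(40 - 69\right) \left(\left(w - 35\right) + I{\left(1,6 \right)}\right) = \left(40 - 69\right) \left(\left(-31 - 35\right) - 4\right) = - 29 \left(-66 - 4\right) = \left(-29\right) \left(-70\right) = 2030$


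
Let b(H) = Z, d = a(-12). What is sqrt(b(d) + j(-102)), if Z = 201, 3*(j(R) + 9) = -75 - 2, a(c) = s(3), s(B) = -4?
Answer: sqrt(1497)/3 ≈ 12.897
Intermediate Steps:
a(c) = -4
d = -4
j(R) = -104/3 (j(R) = -9 + (-75 - 2)/3 = -9 + (1/3)*(-77) = -9 - 77/3 = -104/3)
b(H) = 201
sqrt(b(d) + j(-102)) = sqrt(201 - 104/3) = sqrt(499/3) = sqrt(1497)/3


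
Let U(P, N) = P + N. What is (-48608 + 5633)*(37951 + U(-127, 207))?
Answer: -1634382225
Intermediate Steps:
U(P, N) = N + P
(-48608 + 5633)*(37951 + U(-127, 207)) = (-48608 + 5633)*(37951 + (207 - 127)) = -42975*(37951 + 80) = -42975*38031 = -1634382225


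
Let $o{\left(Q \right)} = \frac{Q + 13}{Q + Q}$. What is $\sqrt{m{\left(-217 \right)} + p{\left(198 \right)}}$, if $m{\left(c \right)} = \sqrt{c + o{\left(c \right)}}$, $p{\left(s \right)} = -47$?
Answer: $\frac{\sqrt{-2213183 + 217 i \sqrt{10196179}}}{217} \approx 1.0606 + 6.9372 i$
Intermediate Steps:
$o{\left(Q \right)} = \frac{13 + Q}{2 Q}$
$m{\left(c \right)} = \sqrt{c + \frac{13 + c}{2 c}}$
$\sqrt{m{\left(-217 \right)} + p{\left(198 \right)}} = \sqrt{\frac{\sqrt{2 + 4 \left(-217\right) + \frac{26}{-217}}}{2} - 47} = \sqrt{\frac{\sqrt{2 - 868 + 26 \left(- \frac{1}{217}\right)}}{2} - 47} = \sqrt{\frac{\sqrt{2 - 868 - \frac{26}{217}}}{2} - 47} = \sqrt{\frac{\sqrt{- \frac{187948}{217}}}{2} - 47} = \sqrt{\frac{\frac{2}{217} i \sqrt{10196179}}{2} - 47} = \sqrt{\frac{i \sqrt{10196179}}{217} - 47} = \sqrt{-47 + \frac{i \sqrt{10196179}}{217}}$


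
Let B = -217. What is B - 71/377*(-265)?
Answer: -62994/377 ≈ -167.09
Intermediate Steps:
B - 71/377*(-265) = -217 - 71/377*(-265) = -217 + 18815/377 = -62994/377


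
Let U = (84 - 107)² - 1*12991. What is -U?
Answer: 12462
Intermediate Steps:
U = -12462 (U = (-23)² - 12991 = 529 - 12991 = -12462)
-U = -1*(-12462) = 12462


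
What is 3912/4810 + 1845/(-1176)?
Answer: -712323/942760 ≈ -0.75557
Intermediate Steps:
3912/4810 + 1845/(-1176) = 3912*(1/4810) + 1845*(-1/1176) = 1956/2405 - 615/392 = -712323/942760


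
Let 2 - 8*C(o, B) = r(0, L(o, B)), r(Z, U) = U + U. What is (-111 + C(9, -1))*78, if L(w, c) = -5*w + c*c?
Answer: -15561/2 ≈ -7780.5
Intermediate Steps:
L(w, c) = c² - 5*w (L(w, c) = -5*w + c² = c² - 5*w)
r(Z, U) = 2*U
C(o, B) = ¼ - B²/4 + 5*o/4 (C(o, B) = ¼ - (B² - 5*o)/4 = ¼ - (-10*o + 2*B²)/8 = ¼ + (-B²/4 + 5*o/4) = ¼ - B²/4 + 5*o/4)
(-111 + C(9, -1))*78 = (-111 + (¼ - ¼*(-1)² + (5/4)*9))*78 = (-111 + (¼ - ¼*1 + 45/4))*78 = (-111 + (¼ - ¼ + 45/4))*78 = (-111 + 45/4)*78 = -399/4*78 = -15561/2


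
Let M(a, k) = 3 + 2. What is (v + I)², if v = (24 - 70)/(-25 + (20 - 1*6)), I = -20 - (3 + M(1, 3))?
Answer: 68644/121 ≈ 567.31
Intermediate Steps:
M(a, k) = 5
I = -28 (I = -20 - (3 + 5) = -20 - 1*8 = -20 - 8 = -28)
v = 46/11 (v = -46/(-25 + (20 - 6)) = -46/(-25 + 14) = -46/(-11) = -46*(-1/11) = 46/11 ≈ 4.1818)
(v + I)² = (46/11 - 28)² = (-262/11)² = 68644/121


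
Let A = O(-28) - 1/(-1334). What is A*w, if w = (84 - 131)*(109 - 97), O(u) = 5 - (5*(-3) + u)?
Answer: -18057306/667 ≈ -27072.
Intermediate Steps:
O(u) = 20 - u (O(u) = 5 - (-15 + u) = 5 + (15 - u) = 20 - u)
A = 64033/1334 (A = (20 - 1*(-28)) - 1/(-1334) = (20 + 28) - 1*(-1/1334) = 48 + 1/1334 = 64033/1334 ≈ 48.001)
w = -564 (w = -47*12 = -564)
A*w = (64033/1334)*(-564) = -18057306/667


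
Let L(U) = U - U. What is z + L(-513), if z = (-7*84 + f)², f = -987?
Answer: 2480625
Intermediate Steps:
z = 2480625 (z = (-7*84 - 987)² = (-588 - 987)² = (-1575)² = 2480625)
L(U) = 0
z + L(-513) = 2480625 + 0 = 2480625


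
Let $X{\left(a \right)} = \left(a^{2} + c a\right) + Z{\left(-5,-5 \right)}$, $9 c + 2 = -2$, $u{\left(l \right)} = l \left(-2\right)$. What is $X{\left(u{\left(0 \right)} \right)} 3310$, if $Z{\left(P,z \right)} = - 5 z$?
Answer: $82750$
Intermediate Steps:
$u{\left(l \right)} = - 2 l$
$c = - \frac{4}{9}$ ($c = - \frac{2}{9} + \frac{1}{9} \left(-2\right) = - \frac{2}{9} - \frac{2}{9} = - \frac{4}{9} \approx -0.44444$)
$X{\left(a \right)} = 25 + a^{2} - \frac{4 a}{9}$ ($X{\left(a \right)} = \left(a^{2} - \frac{4 a}{9}\right) - -25 = \left(a^{2} - \frac{4 a}{9}\right) + 25 = 25 + a^{2} - \frac{4 a}{9}$)
$X{\left(u{\left(0 \right)} \right)} 3310 = \left(25 + \left(\left(-2\right) 0\right)^{2} - \frac{4 \left(\left(-2\right) 0\right)}{9}\right) 3310 = \left(25 + 0^{2} - 0\right) 3310 = \left(25 + 0 + 0\right) 3310 = 25 \cdot 3310 = 82750$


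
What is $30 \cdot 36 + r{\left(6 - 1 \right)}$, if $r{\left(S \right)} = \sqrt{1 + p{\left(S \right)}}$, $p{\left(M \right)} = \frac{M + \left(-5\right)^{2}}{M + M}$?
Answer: $1082$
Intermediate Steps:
$p{\left(M \right)} = \frac{25 + M}{2 M}$ ($p{\left(M \right)} = \frac{M + 25}{2 M} = \left(25 + M\right) \frac{1}{2 M} = \frac{25 + M}{2 M}$)
$r{\left(S \right)} = \sqrt{1 + \frac{25 + S}{2 S}}$
$30 \cdot 36 + r{\left(6 - 1 \right)} = 30 \cdot 36 + \frac{\sqrt{6 + \frac{50}{6 - 1}}}{2} = 1080 + \frac{\sqrt{6 + \frac{50}{6 - 1}}}{2} = 1080 + \frac{\sqrt{6 + \frac{50}{5}}}{2} = 1080 + \frac{\sqrt{6 + 50 \cdot \frac{1}{5}}}{2} = 1080 + \frac{\sqrt{6 + 10}}{2} = 1080 + \frac{\sqrt{16}}{2} = 1080 + \frac{1}{2} \cdot 4 = 1080 + 2 = 1082$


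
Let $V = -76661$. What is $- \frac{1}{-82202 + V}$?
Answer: $\frac{1}{158863} \approx 6.2947 \cdot 10^{-6}$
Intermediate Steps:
$- \frac{1}{-82202 + V} = - \frac{1}{-82202 - 76661} = - \frac{1}{-158863} = \left(-1\right) \left(- \frac{1}{158863}\right) = \frac{1}{158863}$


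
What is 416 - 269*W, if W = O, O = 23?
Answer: -5771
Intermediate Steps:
W = 23
416 - 269*W = 416 - 269*23 = 416 - 6187 = -5771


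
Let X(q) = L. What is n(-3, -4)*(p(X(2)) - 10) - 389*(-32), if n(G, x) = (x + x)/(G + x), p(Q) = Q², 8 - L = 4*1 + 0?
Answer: 87184/7 ≈ 12455.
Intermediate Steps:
L = 4 (L = 8 - (4*1 + 0) = 8 - (4 + 0) = 8 - 1*4 = 8 - 4 = 4)
X(q) = 4
n(G, x) = 2*x/(G + x) (n(G, x) = (2*x)/(G + x) = 2*x/(G + x))
n(-3, -4)*(p(X(2)) - 10) - 389*(-32) = (2*(-4)/(-3 - 4))*(4² - 10) - 389*(-32) = (2*(-4)/(-7))*(16 - 10) + 12448 = (2*(-4)*(-⅐))*6 + 12448 = (8/7)*6 + 12448 = 48/7 + 12448 = 87184/7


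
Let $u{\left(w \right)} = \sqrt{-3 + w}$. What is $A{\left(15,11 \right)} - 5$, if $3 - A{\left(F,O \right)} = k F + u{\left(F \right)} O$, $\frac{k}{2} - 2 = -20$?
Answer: $538 - 22 \sqrt{3} \approx 499.9$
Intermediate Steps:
$k = -36$ ($k = 4 + 2 \left(-20\right) = 4 - 40 = -36$)
$A{\left(F,O \right)} = 3 + 36 F - O \sqrt{-3 + F}$ ($A{\left(F,O \right)} = 3 - \left(- 36 F + \sqrt{-3 + F} O\right) = 3 - \left(- 36 F + O \sqrt{-3 + F}\right) = 3 + \left(36 F - O \sqrt{-3 + F}\right) = 3 + 36 F - O \sqrt{-3 + F}$)
$A{\left(15,11 \right)} - 5 = \left(3 + 36 \cdot 15 - 11 \sqrt{-3 + 15}\right) - 5 = \left(3 + 540 - 11 \sqrt{12}\right) - 5 = \left(3 + 540 - 11 \cdot 2 \sqrt{3}\right) - 5 = \left(3 + 540 - 22 \sqrt{3}\right) - 5 = \left(543 - 22 \sqrt{3}\right) - 5 = 538 - 22 \sqrt{3}$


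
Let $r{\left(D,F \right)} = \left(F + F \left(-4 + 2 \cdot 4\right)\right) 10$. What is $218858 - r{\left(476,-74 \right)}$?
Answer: $222558$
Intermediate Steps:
$r{\left(D,F \right)} = 50 F$ ($r{\left(D,F \right)} = \left(F + F \left(-4 + 8\right)\right) 10 = \left(F + F 4\right) 10 = \left(F + 4 F\right) 10 = 5 F 10 = 50 F$)
$218858 - r{\left(476,-74 \right)} = 218858 - 50 \left(-74\right) = 218858 - -3700 = 218858 + 3700 = 222558$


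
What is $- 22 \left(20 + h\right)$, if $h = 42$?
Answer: $-1364$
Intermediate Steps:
$- 22 \left(20 + h\right) = - 22 \left(20 + 42\right) = \left(-22\right) 62 = -1364$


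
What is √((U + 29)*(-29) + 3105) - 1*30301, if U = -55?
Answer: -30301 + √3859 ≈ -30239.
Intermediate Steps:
√((U + 29)*(-29) + 3105) - 1*30301 = √((-55 + 29)*(-29) + 3105) - 1*30301 = √(-26*(-29) + 3105) - 30301 = √(754 + 3105) - 30301 = √3859 - 30301 = -30301 + √3859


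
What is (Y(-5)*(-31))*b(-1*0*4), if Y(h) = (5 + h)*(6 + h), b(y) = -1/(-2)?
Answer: 0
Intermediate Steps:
b(y) = ½ (b(y) = -1*(-½) = ½)
(Y(-5)*(-31))*b(-1*0*4) = ((30 + (-5)² + 11*(-5))*(-31))*(½) = ((30 + 25 - 55)*(-31))*(½) = (0*(-31))*(½) = 0*(½) = 0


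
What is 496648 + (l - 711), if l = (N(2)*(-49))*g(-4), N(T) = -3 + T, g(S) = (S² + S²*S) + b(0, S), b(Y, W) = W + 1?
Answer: 493438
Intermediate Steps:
b(Y, W) = 1 + W
g(S) = 1 + S + S² + S³ (g(S) = (S² + S²*S) + (1 + S) = (S² + S³) + (1 + S) = 1 + S + S² + S³)
l = -2499 (l = ((-3 + 2)*(-49))*(1 - 4 + (-4)² + (-4)³) = (-1*(-49))*(1 - 4 + 16 - 64) = 49*(-51) = -2499)
496648 + (l - 711) = 496648 + (-2499 - 711) = 496648 - 3210 = 493438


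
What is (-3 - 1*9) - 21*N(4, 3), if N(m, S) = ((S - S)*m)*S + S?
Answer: -75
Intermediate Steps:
N(m, S) = S (N(m, S) = (0*m)*S + S = 0*S + S = 0 + S = S)
(-3 - 1*9) - 21*N(4, 3) = (-3 - 1*9) - 21*3 = (-3 - 9) - 63 = -12 - 63 = -75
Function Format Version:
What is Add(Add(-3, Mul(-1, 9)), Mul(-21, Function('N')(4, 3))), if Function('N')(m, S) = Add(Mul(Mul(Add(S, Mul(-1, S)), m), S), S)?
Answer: -75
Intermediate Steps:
Function('N')(m, S) = S (Function('N')(m, S) = Add(Mul(Mul(0, m), S), S) = Add(Mul(0, S), S) = Add(0, S) = S)
Add(Add(-3, Mul(-1, 9)), Mul(-21, Function('N')(4, 3))) = Add(Add(-3, Mul(-1, 9)), Mul(-21, 3)) = Add(Add(-3, -9), -63) = Add(-12, -63) = -75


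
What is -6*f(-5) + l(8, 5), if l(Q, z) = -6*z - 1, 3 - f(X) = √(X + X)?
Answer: -49 + 6*I*√10 ≈ -49.0 + 18.974*I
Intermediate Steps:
f(X) = 3 - √2*√X (f(X) = 3 - √(X + X) = 3 - √(2*X) = 3 - √2*√X)
l(Q, z) = -1 - 6*z
-6*f(-5) + l(8, 5) = -6*(3 - √2*√(-5)) + (-1 - 6*5) = -6*(3 - √2*I*√5) + (-1 - 30) = -6*(3 - I*√10) - 31 = (-18 + 6*I*√10) - 31 = -49 + 6*I*√10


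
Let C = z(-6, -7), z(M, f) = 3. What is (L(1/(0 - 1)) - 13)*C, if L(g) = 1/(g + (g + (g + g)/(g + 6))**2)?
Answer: -287/8 ≈ -35.875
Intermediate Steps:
L(g) = 1/(g + (g + 2*g/(6 + g))**2) (L(g) = 1/(g + (g + (2*g)/(6 + g))**2) = 1/(g + (g + 2*g/(6 + g))**2))
C = 3
(L(1/(0 - 1)) - 13)*C = ((6 + 1/(0 - 1))**2/((1/(0 - 1))*((6 + 1/(0 - 1))**2 + (8 + 1/(0 - 1))**2/(0 - 1))) - 13)*3 = ((6 + 1/(-1))**2/((1/(-1))*((6 + 1/(-1))**2 + (8 + 1/(-1))**2/(-1))) - 13)*3 = ((6 - 1)**2/((-1)*((6 - 1)**2 - (8 - 1)**2)) - 13)*3 = (-1*5**2/(5**2 - 1*7**2) - 13)*3 = (-1*25/(25 - 1*49) - 13)*3 = (-1*25/(25 - 49) - 13)*3 = (-1*25/(-24) - 13)*3 = (-1*25*(-1/24) - 13)*3 = (25/24 - 13)*3 = -287/24*3 = -287/8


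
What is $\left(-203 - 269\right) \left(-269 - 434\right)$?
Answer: $331816$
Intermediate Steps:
$\left(-203 - 269\right) \left(-269 - 434\right) = \left(-472\right) \left(-703\right) = 331816$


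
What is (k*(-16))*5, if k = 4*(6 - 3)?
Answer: -960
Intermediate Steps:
k = 12 (k = 4*3 = 12)
(k*(-16))*5 = (12*(-16))*5 = -192*5 = -960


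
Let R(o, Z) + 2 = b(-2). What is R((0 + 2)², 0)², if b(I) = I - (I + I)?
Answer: 0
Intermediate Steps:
b(I) = -I (b(I) = I - 2*I = -I)
R(o, Z) = 0 (R(o, Z) = -2 - 1*(-2) = -2 + 2 = 0)
R((0 + 2)², 0)² = 0² = 0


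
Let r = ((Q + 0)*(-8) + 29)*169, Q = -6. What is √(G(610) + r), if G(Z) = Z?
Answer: √13623 ≈ 116.72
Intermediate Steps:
r = 13013 (r = ((-6 + 0)*(-8) + 29)*169 = (-6*(-8) + 29)*169 = (48 + 29)*169 = 77*169 = 13013)
√(G(610) + r) = √(610 + 13013) = √13623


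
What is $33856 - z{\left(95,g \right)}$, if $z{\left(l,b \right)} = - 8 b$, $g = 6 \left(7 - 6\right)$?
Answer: $33904$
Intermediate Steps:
$g = 6$ ($g = 6 \cdot 1 = 6$)
$33856 - z{\left(95,g \right)} = 33856 - \left(-8\right) 6 = 33856 - -48 = 33856 + 48 = 33904$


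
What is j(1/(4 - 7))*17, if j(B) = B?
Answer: -17/3 ≈ -5.6667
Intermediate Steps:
j(1/(4 - 7))*17 = 17/(4 - 7) = 17/(-3) = -1/3*17 = -17/3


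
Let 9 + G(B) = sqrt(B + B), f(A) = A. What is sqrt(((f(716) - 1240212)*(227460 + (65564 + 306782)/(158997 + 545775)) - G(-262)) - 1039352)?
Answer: sqrt(-972495421209870007691 - 6898660722*I*sqrt(131))/58731 ≈ 2.1556e-5 - 5.3098e+5*I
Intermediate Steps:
G(B) = -9 + sqrt(2)*sqrt(B) (G(B) = -9 + sqrt(B + B) = -9 + sqrt(2*B) = -9 + sqrt(2)*sqrt(B))
sqrt(((f(716) - 1240212)*(227460 + (65564 + 306782)/(158997 + 545775)) - G(-262)) - 1039352) = sqrt(((716 - 1240212)*(227460 + (65564 + 306782)/(158997 + 545775)) - (-9 + sqrt(2)*sqrt(-262))) - 1039352) = sqrt((-1239496*(227460 + 372346/704772) - (-9 + sqrt(2)*(I*sqrt(262)))) - 1039352) = sqrt((-1239496*(227460 + 372346*(1/704772)) - (-9 + 2*I*sqrt(131))) - 1039352) = sqrt((-1239496*(227460 + 186173/352386) + (9 - 2*I*sqrt(131))) - 1039352) = sqrt((-1239496*80153905733/352386 + (9 - 2*I*sqrt(131))) - 1039352) = sqrt((-49675222770215284/176193 + (9 - 2*I*sqrt(131))) - 1039352) = sqrt((-49675222768629547/176193 - 2*I*sqrt(131)) - 1039352) = sqrt(-49675405895176483/176193 - 2*I*sqrt(131))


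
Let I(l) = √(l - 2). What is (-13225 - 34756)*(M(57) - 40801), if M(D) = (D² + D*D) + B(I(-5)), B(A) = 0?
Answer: 1645892243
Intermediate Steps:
I(l) = √(-2 + l)
M(D) = 2*D² (M(D) = (D² + D*D) + 0 = (D² + D²) + 0 = 2*D² + 0 = 2*D²)
(-13225 - 34756)*(M(57) - 40801) = (-13225 - 34756)*(2*57² - 40801) = -47981*(2*3249 - 40801) = -47981*(6498 - 40801) = -47981*(-34303) = 1645892243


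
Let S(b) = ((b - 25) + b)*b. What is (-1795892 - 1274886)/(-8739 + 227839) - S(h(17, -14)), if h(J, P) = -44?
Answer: -546217989/109550 ≈ -4986.0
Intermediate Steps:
S(b) = b*(-25 + 2*b) (S(b) = ((-25 + b) + b)*b = (-25 + 2*b)*b = b*(-25 + 2*b))
(-1795892 - 1274886)/(-8739 + 227839) - S(h(17, -14)) = (-1795892 - 1274886)/(-8739 + 227839) - (-44)*(-25 + 2*(-44)) = -3070778/219100 - (-44)*(-25 - 88) = -3070778*1/219100 - (-44)*(-113) = -1535389/109550 - 1*4972 = -1535389/109550 - 4972 = -546217989/109550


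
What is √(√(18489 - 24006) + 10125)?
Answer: √(10125 + 3*I*√613) ≈ 100.62 + 0.3691*I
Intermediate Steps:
√(√(18489 - 24006) + 10125) = √(√(-5517) + 10125) = √(3*I*√613 + 10125) = √(10125 + 3*I*√613)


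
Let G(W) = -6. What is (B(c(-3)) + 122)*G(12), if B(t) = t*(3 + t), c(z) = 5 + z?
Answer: -792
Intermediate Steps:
(B(c(-3)) + 122)*G(12) = ((5 - 3)*(3 + (5 - 3)) + 122)*(-6) = (2*(3 + 2) + 122)*(-6) = (2*5 + 122)*(-6) = (10 + 122)*(-6) = 132*(-6) = -792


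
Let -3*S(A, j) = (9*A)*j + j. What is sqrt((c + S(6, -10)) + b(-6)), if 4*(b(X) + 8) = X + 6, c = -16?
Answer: sqrt(1434)/3 ≈ 12.623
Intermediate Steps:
b(X) = -13/2 + X/4 (b(X) = -8 + (X + 6)/4 = -8 + (6 + X)/4 = -8 + (3/2 + X/4) = -13/2 + X/4)
S(A, j) = -j/3 - 3*A*j (S(A, j) = -((9*A)*j + j)/3 = -(9*A*j + j)/3 = -(j + 9*A*j)/3 = -j/3 - 3*A*j)
sqrt((c + S(6, -10)) + b(-6)) = sqrt((-16 - 1/3*(-10)*(1 + 9*6)) + (-13/2 + (1/4)*(-6))) = sqrt((-16 - 1/3*(-10)*(1 + 54)) + (-13/2 - 3/2)) = sqrt((-16 - 1/3*(-10)*55) - 8) = sqrt((-16 + 550/3) - 8) = sqrt(502/3 - 8) = sqrt(478/3) = sqrt(1434)/3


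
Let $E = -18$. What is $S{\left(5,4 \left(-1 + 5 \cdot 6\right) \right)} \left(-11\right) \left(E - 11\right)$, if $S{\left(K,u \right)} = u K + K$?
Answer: $186615$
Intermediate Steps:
$S{\left(K,u \right)} = K + K u$ ($S{\left(K,u \right)} = K u + K = K + K u$)
$S{\left(5,4 \left(-1 + 5 \cdot 6\right) \right)} \left(-11\right) \left(E - 11\right) = 5 \left(1 + 4 \left(-1 + 5 \cdot 6\right)\right) \left(-11\right) \left(-18 - 11\right) = 5 \left(1 + 4 \left(-1 + 30\right)\right) \left(-11\right) \left(-18 - 11\right) = 5 \left(1 + 4 \cdot 29\right) \left(-11\right) \left(-29\right) = 5 \left(1 + 116\right) \left(-11\right) \left(-29\right) = 5 \cdot 117 \left(-11\right) \left(-29\right) = 585 \left(-11\right) \left(-29\right) = \left(-6435\right) \left(-29\right) = 186615$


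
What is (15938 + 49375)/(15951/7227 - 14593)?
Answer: -157339017/35149220 ≈ -4.4763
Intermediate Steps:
(15938 + 49375)/(15951/7227 - 14593) = 65313/(15951*(1/7227) - 14593) = 65313/(5317/2409 - 14593) = 65313/(-35149220/2409) = 65313*(-2409/35149220) = -157339017/35149220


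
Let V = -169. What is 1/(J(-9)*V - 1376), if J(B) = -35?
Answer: 1/4539 ≈ 0.00022031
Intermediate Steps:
1/(J(-9)*V - 1376) = 1/(-35*(-169) - 1376) = 1/(5915 - 1376) = 1/4539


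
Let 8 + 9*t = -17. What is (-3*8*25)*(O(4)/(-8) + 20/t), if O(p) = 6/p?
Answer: 8865/2 ≈ 4432.5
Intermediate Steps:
t = -25/9 (t = -8/9 + (1/9)*(-17) = -8/9 - 17/9 = -25/9 ≈ -2.7778)
(-3*8*25)*(O(4)/(-8) + 20/t) = (-3*8*25)*((6/4)/(-8) + 20/(-25/9)) = (-24*25)*((6*(1/4))*(-1/8) + 20*(-9/25)) = -600*((3/2)*(-1/8) - 36/5) = -600*(-3/16 - 36/5) = -600*(-591/80) = 8865/2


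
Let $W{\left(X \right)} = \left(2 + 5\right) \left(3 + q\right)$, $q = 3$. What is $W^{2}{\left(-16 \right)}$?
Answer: $1764$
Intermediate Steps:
$W{\left(X \right)} = 42$ ($W{\left(X \right)} = \left(2 + 5\right) \left(3 + 3\right) = 7 \cdot 6 = 42$)
$W^{2}{\left(-16 \right)} = 42^{2} = 1764$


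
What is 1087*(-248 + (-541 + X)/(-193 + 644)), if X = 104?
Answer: -122053795/451 ≈ -2.7063e+5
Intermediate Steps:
1087*(-248 + (-541 + X)/(-193 + 644)) = 1087*(-248 + (-541 + 104)/(-193 + 644)) = 1087*(-248 - 437/451) = 1087*(-112285/451) = -122053795/451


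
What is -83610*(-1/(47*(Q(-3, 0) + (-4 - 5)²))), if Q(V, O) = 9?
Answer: 929/47 ≈ 19.766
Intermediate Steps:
-83610*(-1/(47*(Q(-3, 0) + (-4 - 5)²))) = -83610*(-1/(47*(9 + (-4 - 5)²))) = -83610*(-1/(47*(9 + (-9)²))) = -83610*(-1/(47*(9 + 81))) = -83610/(90*(-47)) = -83610/(-4230) = -83610*(-1/4230) = 929/47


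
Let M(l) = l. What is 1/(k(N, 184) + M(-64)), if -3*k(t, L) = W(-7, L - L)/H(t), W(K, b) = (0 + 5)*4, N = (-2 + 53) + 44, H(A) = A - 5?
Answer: -27/1730 ≈ -0.015607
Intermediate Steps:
H(A) = -5 + A
N = 95 (N = 51 + 44 = 95)
W(K, b) = 20 (W(K, b) = 5*4 = 20)
k(t, L) = -20/(3*(-5 + t))
1/(k(N, 184) + M(-64)) = 1/(-20/(-15 + 3*95) - 64) = 1/(-20/(-15 + 285) - 64) = 1/(-20/270 - 64) = 1/(-20*1/270 - 64) = 1/(-2/27 - 64) = 1/(-1730/27) = -27/1730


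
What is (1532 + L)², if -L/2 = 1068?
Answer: 364816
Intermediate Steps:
L = -2136 (L = -2*1068 = -2136)
(1532 + L)² = (1532 - 2136)² = (-604)² = 364816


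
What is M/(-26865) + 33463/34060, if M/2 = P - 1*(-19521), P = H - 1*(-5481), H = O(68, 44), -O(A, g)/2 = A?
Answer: -31795537/36600876 ≈ -0.86871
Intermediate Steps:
O(A, g) = -2*A
H = -136 (H = -2*68 = -136)
P = 5345 (P = -136 - 1*(-5481) = -136 + 5481 = 5345)
M = 49732 (M = 2*(5345 - 1*(-19521)) = 2*(5345 + 19521) = 2*24866 = 49732)
M/(-26865) + 33463/34060 = 49732/(-26865) + 33463/34060 = 49732*(-1/26865) + 33463*(1/34060) = -49732/26865 + 33463/34060 = -31795537/36600876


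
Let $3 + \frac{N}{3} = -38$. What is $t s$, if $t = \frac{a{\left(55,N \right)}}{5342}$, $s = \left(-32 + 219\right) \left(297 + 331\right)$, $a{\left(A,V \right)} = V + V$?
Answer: $- \frac{14444628}{2671} \approx -5407.9$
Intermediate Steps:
$N = -123$ ($N = -9 + 3 \left(-38\right) = -9 - 114 = -123$)
$a{\left(A,V \right)} = 2 V$
$s = 117436$ ($s = 187 \cdot 628 = 117436$)
$t = - \frac{123}{2671}$ ($t = \frac{2 \left(-123\right)}{5342} = \left(-246\right) \frac{1}{5342} = - \frac{123}{2671} \approx -0.04605$)
$t s = \left(- \frac{123}{2671}\right) 117436 = - \frac{14444628}{2671}$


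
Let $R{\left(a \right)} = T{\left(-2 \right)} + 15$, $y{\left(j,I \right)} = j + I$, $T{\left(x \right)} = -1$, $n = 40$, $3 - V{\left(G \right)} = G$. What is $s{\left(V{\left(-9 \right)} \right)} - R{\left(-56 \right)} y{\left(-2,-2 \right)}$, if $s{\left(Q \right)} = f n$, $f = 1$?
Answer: $96$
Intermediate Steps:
$V{\left(G \right)} = 3 - G$
$y{\left(j,I \right)} = I + j$
$R{\left(a \right)} = 14$ ($R{\left(a \right)} = -1 + 15 = 14$)
$s{\left(Q \right)} = 40$ ($s{\left(Q \right)} = 1 \cdot 40 = 40$)
$s{\left(V{\left(-9 \right)} \right)} - R{\left(-56 \right)} y{\left(-2,-2 \right)} = 40 - 14 \left(-2 - 2\right) = 40 - 14 \left(-4\right) = 40 - -56 = 40 + 56 = 96$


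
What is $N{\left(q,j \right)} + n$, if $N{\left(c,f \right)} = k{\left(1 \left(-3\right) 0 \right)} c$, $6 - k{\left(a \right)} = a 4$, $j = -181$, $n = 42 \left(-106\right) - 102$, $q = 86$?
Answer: $-4038$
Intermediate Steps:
$n = -4554$ ($n = -4452 - 102 = -4554$)
$k{\left(a \right)} = 6 - 4 a$ ($k{\left(a \right)} = 6 - a 4 = 6 - 4 a$)
$N{\left(c,f \right)} = 6 c$ ($N{\left(c,f \right)} = \left(6 - 4 \cdot 1 \left(-3\right) 0\right) c = \left(6 - 4 \left(\left(-3\right) 0\right)\right) c = \left(6 - 0\right) c = \left(6 + 0\right) c = 6 c$)
$N{\left(q,j \right)} + n = 6 \cdot 86 - 4554 = 516 - 4554 = -4038$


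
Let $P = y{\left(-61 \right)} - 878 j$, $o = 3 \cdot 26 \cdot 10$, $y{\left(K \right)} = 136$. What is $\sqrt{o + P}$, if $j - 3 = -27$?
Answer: $2 \sqrt{5497} \approx 148.28$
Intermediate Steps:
$j = -24$ ($j = 3 - 27 = -24$)
$o = 780$ ($o = 78 \cdot 10 = 780$)
$P = 21208$ ($P = 136 - 878 \left(-24\right) = 136 - -21072 = 136 + 21072 = 21208$)
$\sqrt{o + P} = \sqrt{780 + 21208} = \sqrt{21988} = 2 \sqrt{5497}$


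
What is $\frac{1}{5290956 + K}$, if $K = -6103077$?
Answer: $- \frac{1}{812121} \approx -1.2313 \cdot 10^{-6}$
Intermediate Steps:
$\frac{1}{5290956 + K} = \frac{1}{5290956 - 6103077} = \frac{1}{-812121} = - \frac{1}{812121}$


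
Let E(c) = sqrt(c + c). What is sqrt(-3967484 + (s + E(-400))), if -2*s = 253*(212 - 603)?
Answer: sqrt(-15672090 + 80*I*sqrt(2))/2 ≈ 0.0071447 + 1979.4*I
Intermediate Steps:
E(c) = sqrt(2)*sqrt(c) (E(c) = sqrt(2*c) = sqrt(2)*sqrt(c))
s = 98923/2 (s = -253*(212 - 603)/2 = -253*(-391)/2 = -1/2*(-98923) = 98923/2 ≈ 49462.)
sqrt(-3967484 + (s + E(-400))) = sqrt(-3967484 + (98923/2 + sqrt(2)*sqrt(-400))) = sqrt(-3967484 + (98923/2 + sqrt(2)*(20*I))) = sqrt(-3967484 + (98923/2 + 20*I*sqrt(2))) = sqrt(-7836045/2 + 20*I*sqrt(2))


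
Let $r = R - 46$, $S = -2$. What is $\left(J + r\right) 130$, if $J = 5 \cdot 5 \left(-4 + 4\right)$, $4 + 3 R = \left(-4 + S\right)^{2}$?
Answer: $- \frac{13780}{3} \approx -4593.3$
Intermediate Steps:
$R = \frac{32}{3}$ ($R = - \frac{4}{3} + \frac{\left(-4 - 2\right)^{2}}{3} = - \frac{4}{3} + \frac{\left(-6\right)^{2}}{3} = - \frac{4}{3} + \frac{1}{3} \cdot 36 = - \frac{4}{3} + 12 = \frac{32}{3} \approx 10.667$)
$J = 0$ ($J = 25 \cdot 0 = 0$)
$r = - \frac{106}{3}$ ($r = \frac{32}{3} - 46 = - \frac{106}{3} \approx -35.333$)
$\left(J + r\right) 130 = \left(0 - \frac{106}{3}\right) 130 = \left(- \frac{106}{3}\right) 130 = - \frac{13780}{3}$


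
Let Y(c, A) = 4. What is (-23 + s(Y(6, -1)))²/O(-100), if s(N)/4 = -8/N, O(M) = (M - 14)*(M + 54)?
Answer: 961/5244 ≈ 0.18326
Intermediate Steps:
O(M) = (-14 + M)*(54 + M)
s(N) = -32/N (s(N) = 4*(-8/N) = -32/N)
(-23 + s(Y(6, -1)))²/O(-100) = (-23 - 32/4)²/(-756 + (-100)² + 40*(-100)) = (-23 - 32*¼)²/(-756 + 10000 - 4000) = (-23 - 8)²/5244 = (-31)²*(1/5244) = 961*(1/5244) = 961/5244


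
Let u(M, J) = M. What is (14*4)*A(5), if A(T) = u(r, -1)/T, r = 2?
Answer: 112/5 ≈ 22.400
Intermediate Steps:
A(T) = 2/T
(14*4)*A(5) = (14*4)*(2/5) = 56*(2*(⅕)) = 56*(⅖) = 112/5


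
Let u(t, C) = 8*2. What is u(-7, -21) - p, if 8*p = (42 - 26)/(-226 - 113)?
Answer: 5426/339 ≈ 16.006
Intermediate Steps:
p = -2/339 (p = ((42 - 26)/(-226 - 113))/8 = (16/(-339))/8 = (16*(-1/339))/8 = (1/8)*(-16/339) = -2/339 ≈ -0.0058997)
u(t, C) = 16
u(-7, -21) - p = 16 - 1*(-2/339) = 16 + 2/339 = 5426/339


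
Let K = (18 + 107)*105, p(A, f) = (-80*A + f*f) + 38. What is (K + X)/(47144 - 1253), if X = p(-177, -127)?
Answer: 4828/5099 ≈ 0.94685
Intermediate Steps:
p(A, f) = 38 + f**2 - 80*A (p(A, f) = (-80*A + f**2) + 38 = (f**2 - 80*A) + 38 = 38 + f**2 - 80*A)
K = 13125 (K = 125*105 = 13125)
X = 30327 (X = 38 + (-127)**2 - 80*(-177) = 38 + 16129 + 14160 = 30327)
(K + X)/(47144 - 1253) = (13125 + 30327)/(47144 - 1253) = 43452/45891 = 43452*(1/45891) = 4828/5099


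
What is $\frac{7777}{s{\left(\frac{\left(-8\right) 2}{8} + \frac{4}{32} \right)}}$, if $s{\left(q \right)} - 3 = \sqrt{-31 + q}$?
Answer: $\frac{186648}{335} - \frac{15554 i \sqrt{526}}{335} \approx 557.16 - 1064.9 i$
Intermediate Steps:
$s{\left(q \right)} = 3 + \sqrt{-31 + q}$
$\frac{7777}{s{\left(\frac{\left(-8\right) 2}{8} + \frac{4}{32} \right)}} = \frac{7777}{3 + \sqrt{-31 + \left(\frac{\left(-8\right) 2}{8} + \frac{4}{32}\right)}} = \frac{7777}{3 + \sqrt{-31 + \left(\left(-16\right) \frac{1}{8} + 4 \cdot \frac{1}{32}\right)}} = \frac{7777}{3 + \sqrt{-31 + \left(-2 + \frac{1}{8}\right)}} = \frac{7777}{3 + \sqrt{-31 - \frac{15}{8}}} = \frac{7777}{3 + \sqrt{- \frac{263}{8}}} = \frac{7777}{3 + \frac{i \sqrt{526}}{4}}$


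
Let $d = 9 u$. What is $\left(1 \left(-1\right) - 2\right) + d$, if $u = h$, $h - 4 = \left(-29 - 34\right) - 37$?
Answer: $-867$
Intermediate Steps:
$h = -96$ ($h = 4 - 100 = -96$)
$u = -96$
$d = -864$ ($d = 9 \left(-96\right) = -864$)
$\left(1 \left(-1\right) - 2\right) + d = \left(1 \left(-1\right) - 2\right) - 864 = \left(-1 - 2\right) - 864 = -3 - 864 = -867$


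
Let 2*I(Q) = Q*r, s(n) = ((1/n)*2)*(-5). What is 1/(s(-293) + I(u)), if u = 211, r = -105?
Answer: -586/6491395 ≈ -9.0273e-5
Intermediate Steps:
s(n) = -10/n (s(n) = (2/n)*(-5) = -10/n)
I(Q) = -105*Q/2 (I(Q) = (Q*(-105))/2 = (-105*Q)/2 = -105*Q/2)
1/(s(-293) + I(u)) = 1/(-10/(-293) - 105/2*211) = 1/(-10*(-1/293) - 22155/2) = 1/(10/293 - 22155/2) = 1/(-6491395/586) = -586/6491395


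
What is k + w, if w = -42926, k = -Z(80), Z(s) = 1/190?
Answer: -8155941/190 ≈ -42926.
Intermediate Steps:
Z(s) = 1/190
k = -1/190 (k = -1*1/190 = -1/190 ≈ -0.0052632)
k + w = -1/190 - 42926 = -8155941/190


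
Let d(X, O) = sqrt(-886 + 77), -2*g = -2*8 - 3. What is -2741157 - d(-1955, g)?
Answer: -2741157 - I*sqrt(809) ≈ -2.7412e+6 - 28.443*I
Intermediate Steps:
g = 19/2 (g = -(-2*8 - 3)/2 = -(-16 - 3)/2 = -1/2*(-19) = 19/2 ≈ 9.5000)
d(X, O) = I*sqrt(809) (d(X, O) = sqrt(-809) = I*sqrt(809))
-2741157 - d(-1955, g) = -2741157 - I*sqrt(809)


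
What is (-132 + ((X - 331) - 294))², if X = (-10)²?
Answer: 431649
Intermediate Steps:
X = 100
(-132 + ((X - 331) - 294))² = (-132 + ((100 - 331) - 294))² = (-132 + (-231 - 294))² = (-132 - 525)² = (-657)² = 431649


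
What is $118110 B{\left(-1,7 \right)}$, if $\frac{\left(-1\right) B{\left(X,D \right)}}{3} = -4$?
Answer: $1417320$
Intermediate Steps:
$B{\left(X,D \right)} = 12$ ($B{\left(X,D \right)} = \left(-3\right) \left(-4\right) = 12$)
$118110 B{\left(-1,7 \right)} = 118110 \cdot 12 = 1417320$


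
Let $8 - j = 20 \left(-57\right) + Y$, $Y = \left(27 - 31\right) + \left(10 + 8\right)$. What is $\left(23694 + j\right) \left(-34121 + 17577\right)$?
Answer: $-410754432$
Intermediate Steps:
$Y = 14$ ($Y = -4 + 18 = 14$)
$j = 1134$ ($j = 8 - \left(20 \left(-57\right) + 14\right) = 8 - \left(-1140 + 14\right) = 8 - -1126 = 8 + 1126 = 1134$)
$\left(23694 + j\right) \left(-34121 + 17577\right) = \left(23694 + 1134\right) \left(-34121 + 17577\right) = 24828 \left(-16544\right) = -410754432$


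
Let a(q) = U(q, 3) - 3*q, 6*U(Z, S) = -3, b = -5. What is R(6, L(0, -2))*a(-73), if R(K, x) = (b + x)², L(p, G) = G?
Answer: 21413/2 ≈ 10707.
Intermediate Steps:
U(Z, S) = -½ (U(Z, S) = (⅙)*(-3) = -½)
R(K, x) = (-5 + x)²
a(q) = -½ - 3*q
R(6, L(0, -2))*a(-73) = (-5 - 2)²*(-½ - 3*(-73)) = (-7)²*(-½ + 219) = 49*(437/2) = 21413/2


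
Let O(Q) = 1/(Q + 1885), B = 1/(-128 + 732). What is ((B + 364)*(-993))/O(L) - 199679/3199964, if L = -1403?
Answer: -84182474152263191/483194564 ≈ -1.7422e+8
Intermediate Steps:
B = 1/604 ≈ 0.0016556
O(Q) = 1/(1885 + Q)
((B + 364)*(-993))/O(L) - 199679/3199964 = ((1/604 + 364)*(-993))/(1/(1885 - 1403)) - 199679/3199964 = ((219857/604)*(-993))/(1/482) - 199679*1/3199964 = -218318001/(604*1/482) - 199679/3199964 = -218318001/604*482 - 199679/3199964 = -52614638241/302 - 199679/3199964 = -84182474152263191/483194564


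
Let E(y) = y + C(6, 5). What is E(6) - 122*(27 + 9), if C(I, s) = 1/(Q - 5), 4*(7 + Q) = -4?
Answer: -57019/13 ≈ -4386.1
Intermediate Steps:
Q = -8 (Q = -7 + (¼)*(-4) = -7 - 1 = -8)
C(I, s) = -1/13 (C(I, s) = 1/(-8 - 5) = 1/(-13) = -1/13)
E(y) = -1/13 + y (E(y) = y - 1/13 = -1/13 + y)
E(6) - 122*(27 + 9) = (-1/13 + 6) - 122*(27 + 9) = 77/13 - 122*36 = 77/13 - 4392 = -57019/13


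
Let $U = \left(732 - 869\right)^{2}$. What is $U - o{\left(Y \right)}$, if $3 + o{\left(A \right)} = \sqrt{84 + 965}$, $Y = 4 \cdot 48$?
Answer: $18772 - \sqrt{1049} \approx 18740.0$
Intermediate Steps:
$Y = 192$
$U = 18769$ ($U = \left(-137\right)^{2} = 18769$)
$o{\left(A \right)} = -3 + \sqrt{1049}$ ($o{\left(A \right)} = -3 + \sqrt{84 + 965} = -3 + \sqrt{1049}$)
$U - o{\left(Y \right)} = 18769 - \left(-3 + \sqrt{1049}\right) = 18769 + \left(3 - \sqrt{1049}\right) = 18772 - \sqrt{1049}$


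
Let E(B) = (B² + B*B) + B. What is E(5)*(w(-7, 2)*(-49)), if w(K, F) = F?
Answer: -5390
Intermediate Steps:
E(B) = B + 2*B² (E(B) = (B² + B²) + B = 2*B² + B = B + 2*B²)
E(5)*(w(-7, 2)*(-49)) = (5*(1 + 2*5))*(2*(-49)) = (5*(1 + 10))*(-98) = (5*11)*(-98) = 55*(-98) = -5390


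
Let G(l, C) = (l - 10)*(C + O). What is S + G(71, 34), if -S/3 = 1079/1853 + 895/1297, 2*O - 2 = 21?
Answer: 13322598503/4806682 ≈ 2771.7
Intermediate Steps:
O = 23/2 (O = 1 + (½)*21 = 1 + 21/2 = 23/2 ≈ 11.500)
G(l, C) = (-10 + l)*(23/2 + C) (G(l, C) = (l - 10)*(C + 23/2) = (-10 + l)*(23/2 + C))
S = -9173694/2403341 (S = -3*(1079/1853 + 895/1297) = -3*3057898/2403341 = -9173694/2403341 ≈ -3.8171)
S + G(71, 34) = -9173694/2403341 + (-115 - 10*34 + (23/2)*71 + 34*71) = -9173694/2403341 + (-115 - 340 + 1633/2 + 2414) = -9173694/2403341 + 5551/2 = 13322598503/4806682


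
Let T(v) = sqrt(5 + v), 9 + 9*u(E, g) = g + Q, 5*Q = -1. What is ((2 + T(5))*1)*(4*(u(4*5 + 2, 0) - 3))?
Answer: -1448/45 - 724*sqrt(10)/45 ≈ -83.055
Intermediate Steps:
Q = -1/5 (Q = (1/5)*(-1) = -1/5 ≈ -0.20000)
u(E, g) = -46/45 + g/9 (u(E, g) = -1 + (g - 1/5)/9 = -1 + (-1/5 + g)/9 = -1 + (-1/45 + g/9) = -46/45 + g/9)
((2 + T(5))*1)*(4*(u(4*5 + 2, 0) - 3)) = ((2 + sqrt(5 + 5))*1)*(4*((-46/45 + (1/9)*0) - 3)) = ((2 + sqrt(10))*1)*(4*((-46/45 + 0) - 3)) = (2 + sqrt(10))*(4*(-46/45 - 3)) = (2 + sqrt(10))*(4*(-181/45)) = (2 + sqrt(10))*(-724/45) = -1448/45 - 724*sqrt(10)/45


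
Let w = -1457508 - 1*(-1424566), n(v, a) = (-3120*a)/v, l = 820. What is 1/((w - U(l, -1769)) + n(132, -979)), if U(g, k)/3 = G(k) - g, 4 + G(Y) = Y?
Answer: -1/2023 ≈ -0.00049432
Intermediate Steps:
G(Y) = -4 + Y
n(v, a) = -3120*a/v
w = -32942 (w = -1457508 + 1424566 = -32942)
U(g, k) = -12 - 3*g + 3*k (U(g, k) = 3*((-4 + k) - g) = 3*(-4 + k - g) = -12 - 3*g + 3*k)
1/((w - U(l, -1769)) + n(132, -979)) = 1/((-32942 - (-12 - 3*820 + 3*(-1769))) - 3120*(-979)/132) = 1/((-32942 - (-12 - 2460 - 5307)) - 3120*(-979)*1/132) = 1/((-32942 - 1*(-7779)) + 23140) = 1/((-32942 + 7779) + 23140) = 1/(-25163 + 23140) = 1/(-2023) = -1/2023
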